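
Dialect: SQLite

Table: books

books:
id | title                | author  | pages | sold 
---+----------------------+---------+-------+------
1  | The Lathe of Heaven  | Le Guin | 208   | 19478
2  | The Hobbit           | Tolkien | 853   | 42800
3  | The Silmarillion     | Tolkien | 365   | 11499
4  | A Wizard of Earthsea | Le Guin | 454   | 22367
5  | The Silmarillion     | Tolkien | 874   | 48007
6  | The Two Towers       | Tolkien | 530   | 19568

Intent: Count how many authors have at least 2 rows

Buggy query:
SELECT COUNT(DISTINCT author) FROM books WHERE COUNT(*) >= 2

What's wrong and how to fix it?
Bug: COUNT(*) cannot appear in WHERE; the per-group count doesn't exist yet

Fix: Use a subquery that GROUPs and filters with HAVING, then count its rows

Corrected query:
SELECT COUNT(*) FROM (SELECT author FROM books GROUP BY author HAVING COUNT(*) >= 2)

Result:
COUNT(*)
--------
2       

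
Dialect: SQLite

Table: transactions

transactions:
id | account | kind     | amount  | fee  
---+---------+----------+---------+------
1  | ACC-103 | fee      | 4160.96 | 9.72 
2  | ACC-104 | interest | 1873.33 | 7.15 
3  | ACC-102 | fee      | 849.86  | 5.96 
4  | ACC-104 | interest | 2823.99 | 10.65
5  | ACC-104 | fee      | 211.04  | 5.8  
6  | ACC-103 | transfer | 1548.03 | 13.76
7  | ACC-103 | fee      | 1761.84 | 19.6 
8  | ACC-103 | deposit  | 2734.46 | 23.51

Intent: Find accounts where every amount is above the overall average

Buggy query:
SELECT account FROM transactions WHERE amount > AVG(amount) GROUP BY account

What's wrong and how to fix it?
Bug: WHERE evaluates per row before aggregation, so AVG() is unavailable

Fix: Compute the overall average in a scalar subquery and compare each group's MIN against it in HAVING

Corrected query:
SELECT account FROM transactions GROUP BY account HAVING MIN(amount) > (SELECT AVG(amount) FROM transactions)

Result:
(no rows)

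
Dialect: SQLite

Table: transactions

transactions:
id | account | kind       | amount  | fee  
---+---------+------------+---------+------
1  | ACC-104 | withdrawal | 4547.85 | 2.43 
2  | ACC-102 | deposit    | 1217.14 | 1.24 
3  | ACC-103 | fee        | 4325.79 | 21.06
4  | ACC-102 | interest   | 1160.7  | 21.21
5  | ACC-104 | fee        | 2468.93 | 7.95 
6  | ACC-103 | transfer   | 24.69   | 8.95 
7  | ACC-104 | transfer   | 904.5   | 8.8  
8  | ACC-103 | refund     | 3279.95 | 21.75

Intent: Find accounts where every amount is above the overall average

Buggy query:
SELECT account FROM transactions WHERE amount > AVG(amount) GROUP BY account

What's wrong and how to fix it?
Bug: WHERE evaluates per row before aggregation, so AVG() is unavailable

Fix: Compute the overall average in a scalar subquery and compare each group's MIN against it in HAVING

Corrected query:
SELECT account FROM transactions GROUP BY account HAVING MIN(amount) > (SELECT AVG(amount) FROM transactions)

Result:
(no rows)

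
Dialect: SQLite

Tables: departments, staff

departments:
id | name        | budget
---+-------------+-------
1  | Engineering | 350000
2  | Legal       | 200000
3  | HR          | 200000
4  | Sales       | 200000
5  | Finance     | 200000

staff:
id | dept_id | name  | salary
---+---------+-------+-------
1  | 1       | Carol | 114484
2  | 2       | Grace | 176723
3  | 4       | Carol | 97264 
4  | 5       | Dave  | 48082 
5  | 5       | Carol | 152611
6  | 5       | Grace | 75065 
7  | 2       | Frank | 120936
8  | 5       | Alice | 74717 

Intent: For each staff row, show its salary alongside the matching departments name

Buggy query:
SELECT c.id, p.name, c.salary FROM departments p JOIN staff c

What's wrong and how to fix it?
Bug: Missing join condition: each staff row is matched to all departments rows instead of just its own

Fix: Specify the join condition linking the foreign key to the parent id

Corrected query:
SELECT c.id, p.name, c.salary FROM departments p JOIN staff c ON c.dept_id = p.id

Result:
id | name        | salary
---+-------------+-------
1  | Engineering | 114484
2  | Legal       | 176723
3  | Sales       | 97264 
4  | Finance     | 48082 
5  | Finance     | 152611
6  | Finance     | 75065 
7  | Legal       | 120936
8  | Finance     | 74717 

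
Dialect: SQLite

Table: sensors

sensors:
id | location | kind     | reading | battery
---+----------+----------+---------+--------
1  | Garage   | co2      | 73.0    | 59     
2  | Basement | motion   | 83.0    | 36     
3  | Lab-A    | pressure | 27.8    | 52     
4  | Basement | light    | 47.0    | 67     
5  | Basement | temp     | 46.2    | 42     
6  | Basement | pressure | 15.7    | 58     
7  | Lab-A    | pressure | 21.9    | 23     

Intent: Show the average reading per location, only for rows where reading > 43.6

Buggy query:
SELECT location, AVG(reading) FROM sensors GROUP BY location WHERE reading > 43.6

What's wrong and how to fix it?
Bug: Row-level WHERE must come before GROUP BY in the clause order

Fix: Place WHERE between FROM and GROUP BY

Corrected query:
SELECT location, AVG(reading) FROM sensors WHERE reading > 43.6 GROUP BY location

Result:
location | AVG(reading)
---------+-------------
Basement | 58.733333   
Garage   | 73          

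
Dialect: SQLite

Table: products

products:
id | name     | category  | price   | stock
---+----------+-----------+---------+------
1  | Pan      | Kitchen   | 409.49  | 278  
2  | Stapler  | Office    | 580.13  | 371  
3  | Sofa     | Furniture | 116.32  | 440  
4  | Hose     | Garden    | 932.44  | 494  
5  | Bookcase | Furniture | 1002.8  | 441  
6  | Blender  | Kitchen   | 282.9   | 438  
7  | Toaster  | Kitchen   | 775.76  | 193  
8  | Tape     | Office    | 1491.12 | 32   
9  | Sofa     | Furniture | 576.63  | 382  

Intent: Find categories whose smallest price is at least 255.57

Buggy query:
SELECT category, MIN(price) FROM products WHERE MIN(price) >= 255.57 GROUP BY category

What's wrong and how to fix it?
Bug: Aggregates like MIN are computed per group after WHERE runs

Fix: Replace WHERE with HAVING after the GROUP BY

Corrected query:
SELECT category, MIN(price) FROM products GROUP BY category HAVING MIN(price) >= 255.57

Result:
category | MIN(price)
---------+-----------
Garden   | 932.44    
Kitchen  | 282.9     
Office   | 580.13    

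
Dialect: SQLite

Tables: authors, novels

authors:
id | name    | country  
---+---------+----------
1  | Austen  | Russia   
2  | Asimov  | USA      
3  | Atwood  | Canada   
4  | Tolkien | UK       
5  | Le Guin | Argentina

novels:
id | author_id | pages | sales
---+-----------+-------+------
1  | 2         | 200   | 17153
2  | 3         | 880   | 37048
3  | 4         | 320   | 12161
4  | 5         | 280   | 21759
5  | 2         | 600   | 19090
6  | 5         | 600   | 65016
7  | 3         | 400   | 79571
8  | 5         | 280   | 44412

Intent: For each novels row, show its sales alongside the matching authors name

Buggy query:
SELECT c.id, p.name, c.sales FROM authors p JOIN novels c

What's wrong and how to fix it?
Bug: JOIN with no ON clause produces a cartesian product; every novels row pairs with every authors row

Fix: Add ON c.author_id = p.id to the JOIN

Corrected query:
SELECT c.id, p.name, c.sales FROM authors p JOIN novels c ON c.author_id = p.id

Result:
id | name    | sales
---+---------+------
1  | Asimov  | 17153
2  | Atwood  | 37048
3  | Tolkien | 12161
4  | Le Guin | 21759
5  | Asimov  | 19090
6  | Le Guin | 65016
7  | Atwood  | 79571
8  | Le Guin | 44412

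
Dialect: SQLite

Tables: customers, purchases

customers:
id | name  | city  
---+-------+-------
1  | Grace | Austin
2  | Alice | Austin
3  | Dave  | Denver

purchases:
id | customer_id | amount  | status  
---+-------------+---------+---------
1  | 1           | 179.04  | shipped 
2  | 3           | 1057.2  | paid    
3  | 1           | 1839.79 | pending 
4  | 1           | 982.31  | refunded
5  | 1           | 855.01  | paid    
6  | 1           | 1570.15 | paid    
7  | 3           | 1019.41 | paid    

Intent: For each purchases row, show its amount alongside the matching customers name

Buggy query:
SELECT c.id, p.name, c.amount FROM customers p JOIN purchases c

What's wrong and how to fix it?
Bug: Missing join condition: each purchases row is matched to all customers rows instead of just its own

Fix: Specify the join condition linking the foreign key to the parent id

Corrected query:
SELECT c.id, p.name, c.amount FROM customers p JOIN purchases c ON c.customer_id = p.id

Result:
id | name  | amount 
---+-------+--------
1  | Grace | 179.04 
2  | Dave  | 1057.2 
3  | Grace | 1839.79
4  | Grace | 982.31 
5  | Grace | 855.01 
6  | Grace | 1570.15
7  | Dave  | 1019.41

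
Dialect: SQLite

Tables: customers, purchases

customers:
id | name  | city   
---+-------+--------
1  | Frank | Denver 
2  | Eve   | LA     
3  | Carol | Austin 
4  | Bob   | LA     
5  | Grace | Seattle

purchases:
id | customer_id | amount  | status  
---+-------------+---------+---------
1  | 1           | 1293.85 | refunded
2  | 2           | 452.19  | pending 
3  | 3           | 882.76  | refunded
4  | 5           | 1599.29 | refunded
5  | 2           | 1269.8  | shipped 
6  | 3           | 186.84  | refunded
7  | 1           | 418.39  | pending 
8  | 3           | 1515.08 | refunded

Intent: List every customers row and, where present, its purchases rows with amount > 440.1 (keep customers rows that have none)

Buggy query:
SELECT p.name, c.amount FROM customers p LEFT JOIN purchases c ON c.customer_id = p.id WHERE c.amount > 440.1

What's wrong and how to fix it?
Bug: Filtering c.amount in WHERE discards the NULL rows produced by LEFT JOIN, turning it into an inner join

Fix: Put 'c.amount > 440.1' in the JOIN's ON clause instead of WHERE

Corrected query:
SELECT p.name, c.amount FROM customers p LEFT JOIN purchases c ON c.customer_id = p.id AND c.amount > 440.1

Result:
name  | amount 
------+--------
Frank | 1293.85
Eve   | 452.19 
Eve   | 1269.8 
Carol | 882.76 
Carol | 1515.08
Bob   | NULL   
Grace | 1599.29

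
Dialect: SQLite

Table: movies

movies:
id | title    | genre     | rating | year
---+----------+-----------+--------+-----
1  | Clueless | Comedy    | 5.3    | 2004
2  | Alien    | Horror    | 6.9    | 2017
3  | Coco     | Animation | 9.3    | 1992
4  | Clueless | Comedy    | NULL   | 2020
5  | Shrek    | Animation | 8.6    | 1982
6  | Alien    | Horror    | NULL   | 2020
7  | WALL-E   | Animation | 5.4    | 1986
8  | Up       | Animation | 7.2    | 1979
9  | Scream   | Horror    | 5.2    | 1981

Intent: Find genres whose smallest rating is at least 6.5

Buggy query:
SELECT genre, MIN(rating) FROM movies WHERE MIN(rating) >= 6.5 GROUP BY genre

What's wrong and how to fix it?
Bug: Aggregates like MIN are computed per group after WHERE runs

Fix: Replace WHERE with HAVING after the GROUP BY

Corrected query:
SELECT genre, MIN(rating) FROM movies GROUP BY genre HAVING MIN(rating) >= 6.5

Result:
(no rows)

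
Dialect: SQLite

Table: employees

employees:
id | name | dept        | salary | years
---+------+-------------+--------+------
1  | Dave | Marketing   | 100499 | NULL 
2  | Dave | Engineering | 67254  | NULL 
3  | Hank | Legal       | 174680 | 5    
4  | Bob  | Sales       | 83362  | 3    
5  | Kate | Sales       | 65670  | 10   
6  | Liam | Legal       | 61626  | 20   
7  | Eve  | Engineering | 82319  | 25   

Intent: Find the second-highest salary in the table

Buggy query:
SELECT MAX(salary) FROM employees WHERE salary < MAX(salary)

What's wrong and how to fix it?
Bug: The inner MAX is an aggregate inside WHERE, which is not allowed

Fix: Put the inner MAX in a scalar subquery

Corrected query:
SELECT MAX(salary) FROM employees WHERE salary < (SELECT MAX(salary) FROM employees)

Result:
MAX(salary)
-----------
100499     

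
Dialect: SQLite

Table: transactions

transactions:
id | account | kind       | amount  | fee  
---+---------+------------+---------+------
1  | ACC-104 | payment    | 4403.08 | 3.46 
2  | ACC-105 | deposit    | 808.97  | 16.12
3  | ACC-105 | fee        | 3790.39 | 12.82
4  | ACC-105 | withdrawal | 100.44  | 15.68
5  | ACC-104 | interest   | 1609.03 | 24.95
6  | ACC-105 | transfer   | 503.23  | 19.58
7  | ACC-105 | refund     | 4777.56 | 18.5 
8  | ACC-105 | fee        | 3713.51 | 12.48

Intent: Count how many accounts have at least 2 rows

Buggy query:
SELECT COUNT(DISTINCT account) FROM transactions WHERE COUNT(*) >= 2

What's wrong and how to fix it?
Bug: COUNT(*) cannot appear in WHERE; the per-group count doesn't exist yet

Fix: Use a subquery that GROUPs and filters with HAVING, then count its rows

Corrected query:
SELECT COUNT(*) FROM (SELECT account FROM transactions GROUP BY account HAVING COUNT(*) >= 2)

Result:
COUNT(*)
--------
2       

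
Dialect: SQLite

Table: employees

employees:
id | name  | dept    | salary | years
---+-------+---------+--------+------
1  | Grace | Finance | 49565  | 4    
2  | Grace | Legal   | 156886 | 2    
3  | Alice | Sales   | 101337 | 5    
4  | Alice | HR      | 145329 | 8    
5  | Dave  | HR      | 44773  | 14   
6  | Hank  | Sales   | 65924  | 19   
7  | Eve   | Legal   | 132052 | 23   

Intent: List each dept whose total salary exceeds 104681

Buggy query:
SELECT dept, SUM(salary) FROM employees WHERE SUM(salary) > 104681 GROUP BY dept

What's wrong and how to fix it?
Bug: Aggregate functions cannot appear in a WHERE clause

Fix: Move the aggregate condition to a HAVING clause

Corrected query:
SELECT dept, SUM(salary) FROM employees GROUP BY dept HAVING SUM(salary) > 104681

Result:
dept  | SUM(salary)
------+------------
HR    | 190102     
Legal | 288938     
Sales | 167261     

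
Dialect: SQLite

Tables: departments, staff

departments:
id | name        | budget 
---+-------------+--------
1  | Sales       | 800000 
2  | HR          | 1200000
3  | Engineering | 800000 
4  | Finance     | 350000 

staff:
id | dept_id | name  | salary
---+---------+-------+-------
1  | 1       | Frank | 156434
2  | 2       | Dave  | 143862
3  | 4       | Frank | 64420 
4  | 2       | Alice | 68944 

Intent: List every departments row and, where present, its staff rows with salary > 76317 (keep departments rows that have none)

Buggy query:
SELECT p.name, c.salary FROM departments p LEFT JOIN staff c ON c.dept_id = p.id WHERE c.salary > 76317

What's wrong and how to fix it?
Bug: Filtering c.salary in WHERE discards the NULL rows produced by LEFT JOIN, turning it into an inner join

Fix: Put 'c.salary > 76317' in the JOIN's ON clause instead of WHERE

Corrected query:
SELECT p.name, c.salary FROM departments p LEFT JOIN staff c ON c.dept_id = p.id AND c.salary > 76317

Result:
name        | salary
------------+-------
Sales       | 156434
HR          | 143862
Engineering | NULL  
Finance     | NULL  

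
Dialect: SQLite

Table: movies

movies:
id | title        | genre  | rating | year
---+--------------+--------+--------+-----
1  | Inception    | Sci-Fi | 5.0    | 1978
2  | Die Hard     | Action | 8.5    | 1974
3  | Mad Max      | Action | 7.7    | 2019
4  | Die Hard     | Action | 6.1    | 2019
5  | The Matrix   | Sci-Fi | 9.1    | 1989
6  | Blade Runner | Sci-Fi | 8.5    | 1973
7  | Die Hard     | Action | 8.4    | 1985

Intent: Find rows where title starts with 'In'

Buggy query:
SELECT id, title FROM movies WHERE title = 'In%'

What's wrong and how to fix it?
Bug: '=' compares the literal string including the % character; pattern matching needs LIKE

Fix: Replace '=' with LIKE so 'In%' is treated as a pattern

Corrected query:
SELECT id, title FROM movies WHERE title LIKE 'In%'

Result:
id | title    
---+----------
1  | Inception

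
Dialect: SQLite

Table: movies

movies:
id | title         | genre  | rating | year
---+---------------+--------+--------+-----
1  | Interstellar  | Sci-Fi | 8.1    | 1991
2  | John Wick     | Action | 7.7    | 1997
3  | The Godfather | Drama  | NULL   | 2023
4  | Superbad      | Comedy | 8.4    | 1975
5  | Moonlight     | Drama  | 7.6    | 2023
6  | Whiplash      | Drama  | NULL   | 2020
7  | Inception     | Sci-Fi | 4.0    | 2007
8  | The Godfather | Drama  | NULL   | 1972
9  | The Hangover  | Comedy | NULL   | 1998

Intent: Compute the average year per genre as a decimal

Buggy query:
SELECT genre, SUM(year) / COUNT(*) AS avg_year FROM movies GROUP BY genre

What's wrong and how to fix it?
Bug: Both operands are integers, so '/' performs integer division and truncates

Fix: Cast one side to REAL so the division keeps the fractional part

Corrected query:
SELECT genre, SUM(year) * 1.0 / COUNT(*) AS avg_year FROM movies GROUP BY genre

Result:
genre  | avg_year
-------+---------
Action | 1997    
Comedy | 1986.5  
Drama  | 2009.5  
Sci-Fi | 1999    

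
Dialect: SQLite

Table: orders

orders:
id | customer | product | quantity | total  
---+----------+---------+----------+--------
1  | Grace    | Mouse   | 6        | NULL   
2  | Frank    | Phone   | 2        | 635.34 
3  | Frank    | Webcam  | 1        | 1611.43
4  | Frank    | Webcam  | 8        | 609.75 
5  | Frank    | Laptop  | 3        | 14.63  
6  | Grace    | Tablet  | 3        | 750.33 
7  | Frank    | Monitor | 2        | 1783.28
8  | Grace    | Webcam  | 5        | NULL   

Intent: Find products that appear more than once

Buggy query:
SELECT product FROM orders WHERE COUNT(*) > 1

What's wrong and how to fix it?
Bug: COUNT(*) is an aggregate and cannot be used in WHERE

Fix: Group first, then use HAVING for the count condition

Corrected query:
SELECT product FROM orders GROUP BY product HAVING COUNT(*) > 1

Result:
product
-------
Webcam 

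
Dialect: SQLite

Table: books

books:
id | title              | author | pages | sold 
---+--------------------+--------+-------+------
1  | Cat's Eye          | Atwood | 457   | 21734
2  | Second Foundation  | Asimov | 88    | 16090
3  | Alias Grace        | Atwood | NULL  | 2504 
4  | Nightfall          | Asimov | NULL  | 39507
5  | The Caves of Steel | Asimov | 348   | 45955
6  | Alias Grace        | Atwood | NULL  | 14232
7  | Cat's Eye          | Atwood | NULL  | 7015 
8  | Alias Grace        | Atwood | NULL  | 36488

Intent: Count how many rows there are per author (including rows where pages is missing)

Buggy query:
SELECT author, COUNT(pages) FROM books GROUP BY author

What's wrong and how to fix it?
Bug: COUNT(pages) skips NULLs, so groups with missing pages are undercounted

Fix: Use COUNT(*) to count all rows regardless of NULL

Corrected query:
SELECT author, COUNT(*) FROM books GROUP BY author

Result:
author | COUNT(*)
-------+---------
Asimov | 3       
Atwood | 5       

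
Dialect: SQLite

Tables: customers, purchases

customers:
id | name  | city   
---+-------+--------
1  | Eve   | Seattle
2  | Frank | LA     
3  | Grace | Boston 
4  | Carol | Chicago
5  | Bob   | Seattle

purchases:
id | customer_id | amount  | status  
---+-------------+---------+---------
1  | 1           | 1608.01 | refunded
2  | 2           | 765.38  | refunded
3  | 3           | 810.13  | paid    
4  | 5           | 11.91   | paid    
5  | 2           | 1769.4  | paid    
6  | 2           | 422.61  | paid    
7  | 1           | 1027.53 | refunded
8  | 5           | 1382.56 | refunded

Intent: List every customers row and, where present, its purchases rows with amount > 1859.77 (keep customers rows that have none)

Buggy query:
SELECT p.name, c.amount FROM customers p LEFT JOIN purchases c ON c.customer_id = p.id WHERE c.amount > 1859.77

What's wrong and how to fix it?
Bug: Filtering c.amount in WHERE discards the NULL rows produced by LEFT JOIN, turning it into an inner join

Fix: Move the right-table condition into the ON clause so unmatched parents are kept

Corrected query:
SELECT p.name, c.amount FROM customers p LEFT JOIN purchases c ON c.customer_id = p.id AND c.amount > 1859.77

Result:
name  | amount
------+-------
Eve   | NULL  
Frank | NULL  
Grace | NULL  
Carol | NULL  
Bob   | NULL  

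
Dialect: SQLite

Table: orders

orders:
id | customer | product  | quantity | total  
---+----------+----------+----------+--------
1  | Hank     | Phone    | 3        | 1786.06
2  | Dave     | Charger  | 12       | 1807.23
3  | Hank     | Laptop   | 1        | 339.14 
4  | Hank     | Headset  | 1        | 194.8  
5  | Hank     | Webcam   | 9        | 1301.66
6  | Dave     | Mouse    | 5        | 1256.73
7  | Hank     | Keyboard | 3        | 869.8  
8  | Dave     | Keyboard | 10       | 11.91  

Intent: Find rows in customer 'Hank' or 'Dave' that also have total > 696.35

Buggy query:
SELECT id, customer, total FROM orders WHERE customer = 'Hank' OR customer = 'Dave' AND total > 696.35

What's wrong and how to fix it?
Bug: Without parentheses, AND is evaluated before OR, so the total filter only applies to the 'Dave' branch

Fix: Add parentheses around the OR so the AND applies to both alternatives

Corrected query:
SELECT id, customer, total FROM orders WHERE (customer = 'Hank' OR customer = 'Dave') AND total > 696.35

Result:
id | customer | total  
---+----------+--------
1  | Hank     | 1786.06
2  | Dave     | 1807.23
5  | Hank     | 1301.66
6  | Dave     | 1256.73
7  | Hank     | 869.8  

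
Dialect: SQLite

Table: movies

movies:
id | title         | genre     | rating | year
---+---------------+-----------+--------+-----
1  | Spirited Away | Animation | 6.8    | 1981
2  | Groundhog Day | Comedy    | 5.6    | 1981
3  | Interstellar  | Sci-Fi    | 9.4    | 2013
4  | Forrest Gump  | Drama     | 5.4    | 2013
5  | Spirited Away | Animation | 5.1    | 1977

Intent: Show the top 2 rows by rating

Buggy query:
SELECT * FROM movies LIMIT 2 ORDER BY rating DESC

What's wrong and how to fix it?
Bug: LIMIT must come after ORDER BY

Fix: Sort with ORDER BY, then apply LIMIT

Corrected query:
SELECT * FROM movies ORDER BY rating DESC LIMIT 2

Result:
id | title         | genre     | rating | year
---+---------------+-----------+--------+-----
3  | Interstellar  | Sci-Fi    | 9.4    | 2013
1  | Spirited Away | Animation | 6.8    | 1981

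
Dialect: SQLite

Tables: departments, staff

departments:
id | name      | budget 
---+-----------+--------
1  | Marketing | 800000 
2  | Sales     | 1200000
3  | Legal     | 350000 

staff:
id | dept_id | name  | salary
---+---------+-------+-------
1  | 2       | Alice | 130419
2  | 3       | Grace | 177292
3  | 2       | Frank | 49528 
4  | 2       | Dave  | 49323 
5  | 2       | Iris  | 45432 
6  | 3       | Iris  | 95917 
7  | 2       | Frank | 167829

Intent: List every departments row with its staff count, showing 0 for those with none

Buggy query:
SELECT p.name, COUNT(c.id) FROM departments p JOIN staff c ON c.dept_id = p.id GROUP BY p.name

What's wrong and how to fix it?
Bug: INNER JOIN drops departments rows that have no matching staff rows

Fix: Switch to LEFT JOIN to retain unmatched parent rows

Corrected query:
SELECT p.name, COUNT(c.id) FROM departments p LEFT JOIN staff c ON c.dept_id = p.id GROUP BY p.name

Result:
name      | COUNT(c.id)
----------+------------
Legal     | 2          
Marketing | 0          
Sales     | 5          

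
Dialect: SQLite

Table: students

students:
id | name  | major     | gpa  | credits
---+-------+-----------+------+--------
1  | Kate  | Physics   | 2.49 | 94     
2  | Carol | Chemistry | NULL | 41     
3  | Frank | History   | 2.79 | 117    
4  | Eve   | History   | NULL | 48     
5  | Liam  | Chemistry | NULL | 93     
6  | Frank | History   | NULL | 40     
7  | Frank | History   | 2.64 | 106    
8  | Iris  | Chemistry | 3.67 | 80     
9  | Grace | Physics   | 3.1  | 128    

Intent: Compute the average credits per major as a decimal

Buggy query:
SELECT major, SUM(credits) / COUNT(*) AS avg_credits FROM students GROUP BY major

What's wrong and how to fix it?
Bug: Both operands are integers, so '/' performs integer division and truncates

Fix: Multiply by 1.0 (or CAST to REAL) to force floating-point division

Corrected query:
SELECT major, SUM(credits) * 1.0 / COUNT(*) AS avg_credits FROM students GROUP BY major

Result:
major     | avg_credits
----------+------------
Chemistry | 71.333333  
History   | 77.75      
Physics   | 111        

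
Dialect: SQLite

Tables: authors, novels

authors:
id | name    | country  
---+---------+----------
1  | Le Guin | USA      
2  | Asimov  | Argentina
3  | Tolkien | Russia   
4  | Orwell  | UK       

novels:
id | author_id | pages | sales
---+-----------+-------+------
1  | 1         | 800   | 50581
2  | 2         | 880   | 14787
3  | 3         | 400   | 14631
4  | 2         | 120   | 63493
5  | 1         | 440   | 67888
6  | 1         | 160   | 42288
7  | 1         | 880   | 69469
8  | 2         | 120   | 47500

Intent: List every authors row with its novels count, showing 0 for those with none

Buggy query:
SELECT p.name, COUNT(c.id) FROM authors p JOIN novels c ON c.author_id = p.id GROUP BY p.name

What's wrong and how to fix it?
Bug: An inner join excludes parents with zero children

Fix: Switch to LEFT JOIN to retain unmatched parent rows

Corrected query:
SELECT p.name, COUNT(c.id) FROM authors p LEFT JOIN novels c ON c.author_id = p.id GROUP BY p.name

Result:
name    | COUNT(c.id)
--------+------------
Asimov  | 3          
Le Guin | 4          
Orwell  | 0          
Tolkien | 1          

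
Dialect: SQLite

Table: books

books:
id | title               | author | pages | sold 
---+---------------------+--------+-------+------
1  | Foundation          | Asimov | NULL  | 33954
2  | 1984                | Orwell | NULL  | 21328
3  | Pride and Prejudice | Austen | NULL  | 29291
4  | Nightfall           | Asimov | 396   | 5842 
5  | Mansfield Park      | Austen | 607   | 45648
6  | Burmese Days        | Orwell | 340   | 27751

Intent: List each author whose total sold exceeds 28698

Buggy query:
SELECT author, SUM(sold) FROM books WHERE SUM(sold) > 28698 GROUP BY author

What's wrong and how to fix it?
Bug: SUM(sold) is an aggregate, but WHERE filters rows before aggregation

Fix: Move the aggregate condition to a HAVING clause

Corrected query:
SELECT author, SUM(sold) FROM books GROUP BY author HAVING SUM(sold) > 28698

Result:
author | SUM(sold)
-------+----------
Asimov | 39796    
Austen | 74939    
Orwell | 49079    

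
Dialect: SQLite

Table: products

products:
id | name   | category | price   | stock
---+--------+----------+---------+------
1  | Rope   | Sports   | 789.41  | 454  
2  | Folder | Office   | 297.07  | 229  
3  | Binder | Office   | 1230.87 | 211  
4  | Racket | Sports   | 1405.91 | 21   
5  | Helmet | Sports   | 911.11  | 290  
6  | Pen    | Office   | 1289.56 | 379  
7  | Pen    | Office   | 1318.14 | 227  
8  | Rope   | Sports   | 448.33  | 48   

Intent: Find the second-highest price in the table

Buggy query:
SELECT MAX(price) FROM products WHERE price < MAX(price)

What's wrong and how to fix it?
Bug: MAX(price) on the right of the comparison is an aggregate-in-WHERE error

Fix: Put the inner MAX in a scalar subquery

Corrected query:
SELECT MAX(price) FROM products WHERE price < (SELECT MAX(price) FROM products)

Result:
MAX(price)
----------
1318.14   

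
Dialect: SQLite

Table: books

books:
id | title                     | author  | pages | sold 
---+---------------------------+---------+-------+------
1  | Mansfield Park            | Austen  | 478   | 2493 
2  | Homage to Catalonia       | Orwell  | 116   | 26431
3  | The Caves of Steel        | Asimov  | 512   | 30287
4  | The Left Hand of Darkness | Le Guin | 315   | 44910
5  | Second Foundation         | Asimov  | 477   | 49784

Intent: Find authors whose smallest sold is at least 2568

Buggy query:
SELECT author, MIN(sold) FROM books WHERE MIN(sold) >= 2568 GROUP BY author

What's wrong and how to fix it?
Bug: Aggregates like MIN are computed per group after WHERE runs

Fix: Replace WHERE with HAVING after the GROUP BY

Corrected query:
SELECT author, MIN(sold) FROM books GROUP BY author HAVING MIN(sold) >= 2568

Result:
author  | MIN(sold)
--------+----------
Asimov  | 30287    
Le Guin | 44910    
Orwell  | 26431    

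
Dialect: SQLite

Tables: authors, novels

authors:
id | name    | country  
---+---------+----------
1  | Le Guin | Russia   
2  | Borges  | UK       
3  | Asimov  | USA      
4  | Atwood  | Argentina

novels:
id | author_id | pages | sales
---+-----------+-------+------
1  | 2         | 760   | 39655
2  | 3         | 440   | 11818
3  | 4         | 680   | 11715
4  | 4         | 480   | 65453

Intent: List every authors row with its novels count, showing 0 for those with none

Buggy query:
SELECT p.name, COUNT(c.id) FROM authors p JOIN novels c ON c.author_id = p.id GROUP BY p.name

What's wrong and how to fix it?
Bug: INNER JOIN drops authors rows that have no matching novels rows

Fix: Switch to LEFT JOIN to retain unmatched parent rows

Corrected query:
SELECT p.name, COUNT(c.id) FROM authors p LEFT JOIN novels c ON c.author_id = p.id GROUP BY p.name

Result:
name    | COUNT(c.id)
--------+------------
Asimov  | 1          
Atwood  | 2          
Borges  | 1          
Le Guin | 0          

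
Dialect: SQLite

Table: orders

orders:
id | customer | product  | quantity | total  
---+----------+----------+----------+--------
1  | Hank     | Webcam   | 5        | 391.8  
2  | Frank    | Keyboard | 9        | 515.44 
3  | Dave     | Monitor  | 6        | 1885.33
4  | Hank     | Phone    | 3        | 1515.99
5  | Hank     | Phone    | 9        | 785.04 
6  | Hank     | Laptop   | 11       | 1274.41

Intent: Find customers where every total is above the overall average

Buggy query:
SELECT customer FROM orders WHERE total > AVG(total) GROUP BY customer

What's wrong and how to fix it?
Bug: AVG() is an aggregate; it can't sit directly in WHERE

Fix: Compute the overall average in a scalar subquery and compare each group's MIN against it in HAVING

Corrected query:
SELECT customer FROM orders GROUP BY customer HAVING MIN(total) > (SELECT AVG(total) FROM orders)

Result:
customer
--------
Dave    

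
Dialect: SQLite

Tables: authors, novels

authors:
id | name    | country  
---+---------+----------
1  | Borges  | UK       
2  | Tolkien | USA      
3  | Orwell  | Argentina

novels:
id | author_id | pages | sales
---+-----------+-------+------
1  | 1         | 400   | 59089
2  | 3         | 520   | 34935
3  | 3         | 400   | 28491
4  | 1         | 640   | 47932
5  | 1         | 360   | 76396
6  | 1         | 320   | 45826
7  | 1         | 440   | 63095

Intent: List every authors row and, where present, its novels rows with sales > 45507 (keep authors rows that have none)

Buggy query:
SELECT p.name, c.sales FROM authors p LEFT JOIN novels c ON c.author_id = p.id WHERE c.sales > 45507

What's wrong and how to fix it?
Bug: A WHERE condition on the right-hand table after LEFT JOIN drops unmatched parents

Fix: Move the right-table condition into the ON clause so unmatched parents are kept

Corrected query:
SELECT p.name, c.sales FROM authors p LEFT JOIN novels c ON c.author_id = p.id AND c.sales > 45507

Result:
name    | sales
--------+------
Borges  | 45826
Borges  | 47932
Borges  | 59089
Borges  | 63095
Borges  | 76396
Tolkien | NULL 
Orwell  | NULL 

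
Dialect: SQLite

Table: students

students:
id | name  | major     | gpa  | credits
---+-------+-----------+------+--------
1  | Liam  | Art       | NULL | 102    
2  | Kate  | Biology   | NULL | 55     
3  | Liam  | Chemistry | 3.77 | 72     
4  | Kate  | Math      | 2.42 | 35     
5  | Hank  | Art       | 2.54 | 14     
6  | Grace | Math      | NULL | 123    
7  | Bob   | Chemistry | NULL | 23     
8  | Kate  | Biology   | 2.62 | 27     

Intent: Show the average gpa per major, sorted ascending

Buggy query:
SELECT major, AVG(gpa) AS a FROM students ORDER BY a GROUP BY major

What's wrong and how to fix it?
Bug: GROUP BY must precede ORDER BY

Fix: Move ORDER BY to the end, after GROUP BY

Corrected query:
SELECT major, AVG(gpa) AS a FROM students GROUP BY major ORDER BY a

Result:
major     | a   
----------+-----
Math      | 2.42
Art       | 2.54
Biology   | 2.62
Chemistry | 3.77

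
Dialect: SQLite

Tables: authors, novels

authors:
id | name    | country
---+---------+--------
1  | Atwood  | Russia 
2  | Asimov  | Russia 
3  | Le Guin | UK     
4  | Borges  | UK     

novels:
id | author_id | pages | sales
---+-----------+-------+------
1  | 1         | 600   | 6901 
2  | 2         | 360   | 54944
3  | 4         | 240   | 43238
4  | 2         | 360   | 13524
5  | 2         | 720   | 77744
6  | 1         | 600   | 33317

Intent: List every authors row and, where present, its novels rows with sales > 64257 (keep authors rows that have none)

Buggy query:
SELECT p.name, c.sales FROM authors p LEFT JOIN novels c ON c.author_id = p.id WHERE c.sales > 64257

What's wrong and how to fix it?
Bug: Filtering c.sales in WHERE discards the NULL rows produced by LEFT JOIN, turning it into an inner join

Fix: Put 'c.sales > 64257' in the JOIN's ON clause instead of WHERE

Corrected query:
SELECT p.name, c.sales FROM authors p LEFT JOIN novels c ON c.author_id = p.id AND c.sales > 64257

Result:
name    | sales
--------+------
Atwood  | NULL 
Asimov  | 77744
Le Guin | NULL 
Borges  | NULL 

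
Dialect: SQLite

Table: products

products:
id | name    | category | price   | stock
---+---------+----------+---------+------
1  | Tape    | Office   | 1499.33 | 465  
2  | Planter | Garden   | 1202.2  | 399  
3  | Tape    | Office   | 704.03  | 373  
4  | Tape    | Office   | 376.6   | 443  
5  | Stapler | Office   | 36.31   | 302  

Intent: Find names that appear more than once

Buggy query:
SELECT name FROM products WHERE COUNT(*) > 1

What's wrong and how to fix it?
Bug: WHERE can't reference COUNT(*); aggregates are computed after WHERE

Fix: GROUP BY name, then filter groups with HAVING COUNT(*) > 1

Corrected query:
SELECT name FROM products GROUP BY name HAVING COUNT(*) > 1

Result:
name
----
Tape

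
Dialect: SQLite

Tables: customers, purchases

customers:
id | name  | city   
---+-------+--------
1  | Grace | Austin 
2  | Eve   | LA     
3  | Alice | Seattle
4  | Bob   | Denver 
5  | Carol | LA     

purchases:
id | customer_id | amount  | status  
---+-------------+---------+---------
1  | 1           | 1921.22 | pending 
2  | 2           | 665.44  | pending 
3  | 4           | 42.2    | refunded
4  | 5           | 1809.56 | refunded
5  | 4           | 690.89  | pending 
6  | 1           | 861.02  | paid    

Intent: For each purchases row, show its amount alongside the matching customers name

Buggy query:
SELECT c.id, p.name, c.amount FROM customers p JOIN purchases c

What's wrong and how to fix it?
Bug: JOIN with no ON clause produces a cartesian product; every purchases row pairs with every customers row

Fix: Add ON c.customer_id = p.id to the JOIN

Corrected query:
SELECT c.id, p.name, c.amount FROM customers p JOIN purchases c ON c.customer_id = p.id

Result:
id | name  | amount 
---+-------+--------
1  | Grace | 1921.22
2  | Eve   | 665.44 
3  | Bob   | 42.2   
4  | Carol | 1809.56
5  | Bob   | 690.89 
6  | Grace | 861.02 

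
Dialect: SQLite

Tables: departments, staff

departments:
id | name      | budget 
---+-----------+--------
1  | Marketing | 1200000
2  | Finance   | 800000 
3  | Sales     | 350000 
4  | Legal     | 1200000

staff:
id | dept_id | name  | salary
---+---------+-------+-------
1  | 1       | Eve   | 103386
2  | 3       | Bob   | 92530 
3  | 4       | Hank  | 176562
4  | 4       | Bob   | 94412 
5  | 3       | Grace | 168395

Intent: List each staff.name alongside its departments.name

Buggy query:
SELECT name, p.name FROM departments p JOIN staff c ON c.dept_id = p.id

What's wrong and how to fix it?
Bug: Both tables have a 'name' column; the unqualified reference is ambiguous

Fix: Qualify the column with its table alias (c.name)

Corrected query:
SELECT c.name, p.name FROM departments p JOIN staff c ON c.dept_id = p.id

Result:
name  | name     
------+----------
Eve   | Marketing
Bob   | Sales    
Hank  | Legal    
Bob   | Legal    
Grace | Sales    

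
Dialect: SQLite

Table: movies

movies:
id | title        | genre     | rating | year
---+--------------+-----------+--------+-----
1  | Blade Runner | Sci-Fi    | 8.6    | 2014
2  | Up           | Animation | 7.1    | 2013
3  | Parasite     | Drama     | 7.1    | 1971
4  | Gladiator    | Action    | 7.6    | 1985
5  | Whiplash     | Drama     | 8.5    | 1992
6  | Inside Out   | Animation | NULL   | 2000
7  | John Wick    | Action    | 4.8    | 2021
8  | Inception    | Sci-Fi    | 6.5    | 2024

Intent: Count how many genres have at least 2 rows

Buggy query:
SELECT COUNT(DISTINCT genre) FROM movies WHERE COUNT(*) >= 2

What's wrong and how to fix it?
Bug: COUNT(*) cannot appear in WHERE; the per-group count doesn't exist yet

Fix: Use a subquery that GROUPs and filters with HAVING, then count its rows

Corrected query:
SELECT COUNT(*) FROM (SELECT genre FROM movies GROUP BY genre HAVING COUNT(*) >= 2)

Result:
COUNT(*)
--------
4       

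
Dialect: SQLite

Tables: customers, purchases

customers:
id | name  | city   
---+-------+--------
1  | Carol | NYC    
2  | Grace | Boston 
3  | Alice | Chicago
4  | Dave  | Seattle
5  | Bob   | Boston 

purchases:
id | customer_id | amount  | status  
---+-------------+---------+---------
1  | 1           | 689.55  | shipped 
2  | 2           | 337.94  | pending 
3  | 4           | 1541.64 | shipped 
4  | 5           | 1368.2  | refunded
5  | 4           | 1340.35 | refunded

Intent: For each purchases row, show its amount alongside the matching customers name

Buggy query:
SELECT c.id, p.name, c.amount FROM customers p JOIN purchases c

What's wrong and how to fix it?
Bug: Missing join condition: each purchases row is matched to all customers rows instead of just its own

Fix: Add ON c.customer_id = p.id to the JOIN

Corrected query:
SELECT c.id, p.name, c.amount FROM customers p JOIN purchases c ON c.customer_id = p.id

Result:
id | name  | amount 
---+-------+--------
1  | Carol | 689.55 
2  | Grace | 337.94 
3  | Dave  | 1541.64
4  | Bob   | 1368.2 
5  | Dave  | 1340.35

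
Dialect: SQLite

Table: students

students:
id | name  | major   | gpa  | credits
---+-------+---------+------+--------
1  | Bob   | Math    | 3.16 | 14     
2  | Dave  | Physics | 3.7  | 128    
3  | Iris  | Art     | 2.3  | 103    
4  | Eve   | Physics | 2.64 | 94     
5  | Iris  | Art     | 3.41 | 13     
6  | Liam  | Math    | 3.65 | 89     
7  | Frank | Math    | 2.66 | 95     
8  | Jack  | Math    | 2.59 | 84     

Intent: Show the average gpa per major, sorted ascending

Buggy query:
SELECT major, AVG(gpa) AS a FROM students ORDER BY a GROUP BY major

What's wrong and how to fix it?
Bug: ORDER BY appears before GROUP BY; SQL clause order requires GROUP BY first

Fix: Move ORDER BY to the end, after GROUP BY

Corrected query:
SELECT major, AVG(gpa) AS a FROM students GROUP BY major ORDER BY a

Result:
major   | a    
--------+------
Art     | 2.855
Math    | 3.015
Physics | 3.17 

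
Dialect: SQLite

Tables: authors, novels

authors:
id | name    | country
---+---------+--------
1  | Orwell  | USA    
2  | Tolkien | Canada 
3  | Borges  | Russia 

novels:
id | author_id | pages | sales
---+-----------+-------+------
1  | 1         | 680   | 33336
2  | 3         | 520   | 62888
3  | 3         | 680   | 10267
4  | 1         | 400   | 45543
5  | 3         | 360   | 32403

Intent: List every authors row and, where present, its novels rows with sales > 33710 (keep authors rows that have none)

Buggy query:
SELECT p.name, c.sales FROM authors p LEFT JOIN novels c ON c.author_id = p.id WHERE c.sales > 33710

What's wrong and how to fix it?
Bug: A WHERE condition on the right-hand table after LEFT JOIN drops unmatched parents

Fix: Put 'c.sales > 33710' in the JOIN's ON clause instead of WHERE

Corrected query:
SELECT p.name, c.sales FROM authors p LEFT JOIN novels c ON c.author_id = p.id AND c.sales > 33710

Result:
name    | sales
--------+------
Orwell  | 45543
Tolkien | NULL 
Borges  | 62888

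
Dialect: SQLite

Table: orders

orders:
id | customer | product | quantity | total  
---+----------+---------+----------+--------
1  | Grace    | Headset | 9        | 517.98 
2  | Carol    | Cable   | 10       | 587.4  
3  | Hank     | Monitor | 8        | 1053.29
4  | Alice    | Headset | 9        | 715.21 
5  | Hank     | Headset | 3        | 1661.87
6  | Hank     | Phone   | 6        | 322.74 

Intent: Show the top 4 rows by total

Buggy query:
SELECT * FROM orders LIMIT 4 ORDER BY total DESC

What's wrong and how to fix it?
Bug: ORDER BY cannot follow LIMIT; LIMIT is the final clause

Fix: Swap the clauses: ORDER BY first, then LIMIT

Corrected query:
SELECT * FROM orders ORDER BY total DESC LIMIT 4

Result:
id | customer | product | quantity | total  
---+----------+---------+----------+--------
5  | Hank     | Headset | 3        | 1661.87
3  | Hank     | Monitor | 8        | 1053.29
4  | Alice    | Headset | 9        | 715.21 
2  | Carol    | Cable   | 10       | 587.4  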